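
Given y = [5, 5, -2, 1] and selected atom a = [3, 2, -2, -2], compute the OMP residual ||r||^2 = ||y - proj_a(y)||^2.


a^T a = 21.
a^T y = 27.
coeff = 27/21 = 9/7.
||r||^2 = 142/7.

142/7


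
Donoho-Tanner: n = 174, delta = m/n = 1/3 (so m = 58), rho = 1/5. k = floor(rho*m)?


m = 1/3*174 = 58.
rho = 1/5.
rho*m = 1/5*58 = 11.6.
k = floor(11.6) = 11.

11


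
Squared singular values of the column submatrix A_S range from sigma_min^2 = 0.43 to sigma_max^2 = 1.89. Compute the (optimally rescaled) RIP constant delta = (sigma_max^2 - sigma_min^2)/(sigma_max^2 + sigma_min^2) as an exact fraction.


lambda_max - lambda_min = 1.89 - 0.43 = 1.46.
lambda_max + lambda_min = 1.89 + 0.43 = 2.32.
delta = 1.46/2.32 = 146/232 = 73/116.

73/116


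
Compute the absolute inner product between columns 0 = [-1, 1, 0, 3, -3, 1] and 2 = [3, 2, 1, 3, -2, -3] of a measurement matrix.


Inner product: -1*3 + 1*2 + 0*1 + 3*3 + -3*-2 + 1*-3
Products: [-3, 2, 0, 9, 6, -3]
Sum = 11.
|dot| = 11.

11


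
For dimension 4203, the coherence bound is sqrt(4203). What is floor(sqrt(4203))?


64^2 = 4096 <= 4203 < 4225 = 65^2, so 64 <= sqrt(4203) < 65.
floor(sqrt(4203)) = 64.

64


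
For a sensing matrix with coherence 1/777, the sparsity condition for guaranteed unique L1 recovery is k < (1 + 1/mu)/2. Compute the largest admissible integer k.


1/mu = 777.
1 + 1/mu = 778.
(1 + 1/mu)/2 = 389 is an integer and the inequality is strict, so k_max = 389 - 1 = 388.

388


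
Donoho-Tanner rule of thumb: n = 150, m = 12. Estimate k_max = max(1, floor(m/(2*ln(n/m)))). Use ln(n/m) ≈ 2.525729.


n/m = 150/12 = 25/2.
ln(n/m) ≈ 2.525729.
2*ln(n/m) ≈ 5.051458.
m/(2*ln(n/m)) ≈ 12/5.051458 ≈ 2.3756.
floor = 2.
k_max = max(1, 2) = 2.

2


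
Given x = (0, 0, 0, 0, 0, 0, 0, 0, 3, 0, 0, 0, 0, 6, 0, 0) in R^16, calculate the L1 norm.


Non-zero entries: [(8, 3), (13, 6)]
Absolute values: [3, 6]
||x||_1 = sum = 9.

9


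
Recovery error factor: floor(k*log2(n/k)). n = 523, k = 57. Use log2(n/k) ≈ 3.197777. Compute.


log2(n/k) = log2(523/57) ≈ 3.197777.
k*log2(n/k) ≈ 57*3.197777 = 182.273289.
floor(182.273289) = 182.

182


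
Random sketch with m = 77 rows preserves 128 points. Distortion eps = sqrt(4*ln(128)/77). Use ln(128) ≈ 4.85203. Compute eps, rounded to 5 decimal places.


ln(128) ≈ 4.85203.
4*ln(N)/m ≈ 4*4.85203/77 ≈ 0.25205351.
eps = sqrt(0.25205351) ≈ 0.5020493 ≈ 0.50205.

0.50205


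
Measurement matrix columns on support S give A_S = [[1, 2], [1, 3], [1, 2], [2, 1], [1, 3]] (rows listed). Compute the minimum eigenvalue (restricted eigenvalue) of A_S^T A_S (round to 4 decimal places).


A_S^T A_S = [[8, 12], [12, 27]].
trace = 35.
det = 72.
disc = trace^2 - 4*det = 1225 - 4*72 = 937.
sqrt(937) ≈ 30.610456.
lam_min = (35 - sqrt(937))/2 ≈ (35 - 30.610456)/2 = 2.194772 ≈ 2.1948.

2.1948


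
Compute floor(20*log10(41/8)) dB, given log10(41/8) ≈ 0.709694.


||x||/||e|| = 41/8.
log10(41/8) ≈ 0.709694.
20*log10(||x||/||e||) ≈ 20*0.709694 = 14.19388.
floor(14.19388) = 14.

14


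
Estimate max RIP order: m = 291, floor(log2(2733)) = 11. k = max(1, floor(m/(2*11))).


floor(log2(2733)) = 11.
2*11 = 22.
m/(2*floor(log2(n))) = 291/22 ≈ 13.2273.
floor = 13.
k = max(1, 13) = 13.

13


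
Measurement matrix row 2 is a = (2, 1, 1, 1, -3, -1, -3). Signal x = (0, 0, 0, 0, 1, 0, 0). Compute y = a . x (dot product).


Non-zero terms: ['-3*1']
Products: [-3]
y = sum = -3.

-3


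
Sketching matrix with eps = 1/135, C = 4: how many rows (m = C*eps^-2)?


1/eps = 135.
(1/eps)^2 = 18225.
m = 4*18225 = 72900.

72900


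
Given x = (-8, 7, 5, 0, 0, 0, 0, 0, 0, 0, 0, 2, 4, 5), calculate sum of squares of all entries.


Non-zero entries: [(0, -8), (1, 7), (2, 5), (11, 2), (12, 4), (13, 5)]
Squares: [64, 49, 25, 4, 16, 25]
||x||_2^2 = sum = 183.

183


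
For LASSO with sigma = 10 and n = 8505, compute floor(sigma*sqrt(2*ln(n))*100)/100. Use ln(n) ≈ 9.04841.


ln(8505) ≈ 9.04841.
2*ln(n) ≈ 18.09682.
sqrt(2*ln(n)) ≈ sqrt(18.09682) ≈ 4.254036.
lambda ≈ 10*4.254036 = 42.54036.
floor(lambda*100)/100 = 42.54.

42.54


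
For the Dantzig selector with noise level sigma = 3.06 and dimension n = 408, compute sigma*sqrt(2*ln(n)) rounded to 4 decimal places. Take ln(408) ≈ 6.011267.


ln(408) ≈ 6.011267.
2*ln(n) ≈ 12.022534.
sqrt(2*ln(n)) ≈ sqrt(12.022534) ≈ 3.467353.
threshold ≈ 3.06*3.467353 = 10.61010018 ≈ 10.6101.

10.6101


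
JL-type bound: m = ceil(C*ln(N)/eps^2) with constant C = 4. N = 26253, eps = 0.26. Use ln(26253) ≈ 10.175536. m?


ln(26253) ≈ 10.175536.
eps^2 = 0.26^2 = 0.0676.
C*ln(N)/eps^2 ≈ 4*10.175536/0.0676 ≈ 602.1027.
m = ceil(602.1027) = 603.

603


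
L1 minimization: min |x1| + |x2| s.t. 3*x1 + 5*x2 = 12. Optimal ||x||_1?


Axis intercepts:
  x1 = 4, x2 = 0: L1 = 4
  x1 = 0, x2 = 12/5: L1 = 12/5
x* = (0, 12/5)
||x*||_1 = 12/5.

12/5


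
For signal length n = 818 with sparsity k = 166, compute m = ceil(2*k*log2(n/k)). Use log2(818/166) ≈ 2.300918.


log2(n/k) = log2(818/166) ≈ 2.300918.
2*k*log2(n/k) ≈ 2*166*2.300918 = 763.904776.
m = ceil(763.904776) = 764.

764


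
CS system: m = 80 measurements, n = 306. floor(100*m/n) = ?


100*m/n = 100*80/306 ≈ 26.1438.
floor = 26.

26


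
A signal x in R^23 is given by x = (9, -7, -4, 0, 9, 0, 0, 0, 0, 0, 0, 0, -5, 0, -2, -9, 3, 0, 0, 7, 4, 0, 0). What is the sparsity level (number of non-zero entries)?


Non-zero positions: [0, 1, 2, 4, 12, 14, 15, 16, 19, 20].
Sparsity = 10.

10


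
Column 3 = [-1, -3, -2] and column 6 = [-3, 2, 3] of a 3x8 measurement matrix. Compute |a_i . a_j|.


Inner product: -1*-3 + -3*2 + -2*3
Products: [3, -6, -6]
Sum = -9.
|dot| = 9.

9


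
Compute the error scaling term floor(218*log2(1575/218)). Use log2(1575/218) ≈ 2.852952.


log2(n/k) = log2(1575/218) ≈ 2.852952.
k*log2(n/k) ≈ 218*2.852952 = 621.943536.
floor(621.943536) = 621.

621


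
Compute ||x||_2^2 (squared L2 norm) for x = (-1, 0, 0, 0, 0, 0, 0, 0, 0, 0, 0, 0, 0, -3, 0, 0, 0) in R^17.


Non-zero entries: [(0, -1), (13, -3)]
Squares: [1, 9]
||x||_2^2 = sum = 10.

10


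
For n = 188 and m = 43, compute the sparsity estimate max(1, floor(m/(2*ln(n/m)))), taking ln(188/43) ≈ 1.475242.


n/m = 188/43.
ln(n/m) ≈ 1.475242.
2*ln(n/m) ≈ 2.950484.
m/(2*ln(n/m)) ≈ 43/2.950484 ≈ 14.5739.
floor = 14.
k_max = max(1, 14) = 14.

14


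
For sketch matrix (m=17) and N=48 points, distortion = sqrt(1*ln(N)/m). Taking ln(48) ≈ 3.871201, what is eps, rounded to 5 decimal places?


ln(48) ≈ 3.871201.
1*ln(N)/m ≈ 1*3.871201/17 ≈ 0.22771771.
eps = sqrt(0.22771771) ≈ 0.4771978 ≈ 0.47720.

0.47720


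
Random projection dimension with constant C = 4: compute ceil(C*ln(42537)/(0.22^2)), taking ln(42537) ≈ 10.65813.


ln(42537) ≈ 10.65813.
eps^2 = 0.22^2 = 0.0484.
C*ln(N)/eps^2 ≈ 4*10.65813/0.0484 ≈ 880.8372.
m = ceil(880.8372) = 881.

881


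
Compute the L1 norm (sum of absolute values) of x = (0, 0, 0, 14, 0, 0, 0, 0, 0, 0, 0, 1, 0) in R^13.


Non-zero entries: [(3, 14), (11, 1)]
Absolute values: [14, 1]
||x||_1 = sum = 15.

15


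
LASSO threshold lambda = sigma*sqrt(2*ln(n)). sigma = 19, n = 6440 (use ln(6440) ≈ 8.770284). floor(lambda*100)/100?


ln(6440) ≈ 8.770284.
2*ln(n) ≈ 17.540568.
sqrt(2*ln(n)) ≈ sqrt(17.540568) ≈ 4.188146.
lambda ≈ 19*4.188146 = 79.574774.
floor(lambda*100)/100 = 79.57.

79.57


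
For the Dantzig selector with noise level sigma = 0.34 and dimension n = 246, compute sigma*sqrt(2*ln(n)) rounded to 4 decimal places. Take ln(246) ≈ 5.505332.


ln(246) ≈ 5.505332.
2*ln(n) ≈ 11.010664.
sqrt(2*ln(n)) ≈ sqrt(11.010664) ≈ 3.318232.
threshold ≈ 0.34*3.318232 = 1.12819888 ≈ 1.1282.

1.1282


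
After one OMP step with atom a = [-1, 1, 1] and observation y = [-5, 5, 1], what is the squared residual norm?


a^T a = 3.
a^T y = 11.
coeff = 11/3 = 11/3.
||r||^2 = 32/3.

32/3


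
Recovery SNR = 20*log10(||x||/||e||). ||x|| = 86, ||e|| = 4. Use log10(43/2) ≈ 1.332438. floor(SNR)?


||x||/||e|| = 86/4 = 43/2.
log10(43/2) ≈ 1.332438.
20*log10(||x||/||e||) ≈ 20*1.332438 = 26.64876.
floor(26.64876) = 26.

26


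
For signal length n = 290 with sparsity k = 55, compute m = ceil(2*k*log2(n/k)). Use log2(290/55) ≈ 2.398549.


log2(n/k) = log2(290/55) ≈ 2.398549.
2*k*log2(n/k) ≈ 2*55*2.398549 = 263.84039.
m = ceil(263.84039) = 264.

264


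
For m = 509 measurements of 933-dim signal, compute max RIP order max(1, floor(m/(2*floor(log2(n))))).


floor(log2(933)) = 9.
2*9 = 18.
m/(2*floor(log2(n))) = 509/18 ≈ 28.2778.
floor = 28.
k = max(1, 28) = 28.

28


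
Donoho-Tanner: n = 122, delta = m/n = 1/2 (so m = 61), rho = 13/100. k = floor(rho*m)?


m = 1/2*122 = 61.
rho = 13/100.
rho*m = 13/100*61 = 7.93.
k = floor(7.93) = 7.

7


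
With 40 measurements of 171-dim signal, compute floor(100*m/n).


100*m/n = 100*40/171 ≈ 23.3918.
floor = 23.

23


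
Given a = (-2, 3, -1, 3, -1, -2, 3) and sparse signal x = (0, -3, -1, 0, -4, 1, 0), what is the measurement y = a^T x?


Non-zero terms: ['3*-3', '-1*-1', '-1*-4', '-2*1']
Products: [-9, 1, 4, -2]
y = sum = -6.

-6


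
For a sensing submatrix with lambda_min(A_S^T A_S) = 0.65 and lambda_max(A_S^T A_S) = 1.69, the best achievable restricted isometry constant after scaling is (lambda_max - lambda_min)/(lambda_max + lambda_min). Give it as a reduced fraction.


lambda_max - lambda_min = 1.69 - 0.65 = 1.04.
lambda_max + lambda_min = 1.69 + 0.65 = 2.34.
delta = 1.04/2.34 = 104/234 = 4/9.

4/9


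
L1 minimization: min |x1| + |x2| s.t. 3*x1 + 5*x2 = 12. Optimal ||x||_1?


Axis intercepts:
  x1 = 4, x2 = 0: L1 = 4
  x1 = 0, x2 = 12/5: L1 = 12/5
x* = (0, 12/5)
||x*||_1 = 12/5.

12/5


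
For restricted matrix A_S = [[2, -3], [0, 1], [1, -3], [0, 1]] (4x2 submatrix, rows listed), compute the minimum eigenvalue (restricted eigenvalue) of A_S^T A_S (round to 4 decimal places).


A_S^T A_S = [[5, -9], [-9, 20]].
trace = 25.
det = 19.
disc = trace^2 - 4*det = 625 - 4*19 = 549.
sqrt(549) ≈ 23.430749.
lam_min = (25 - sqrt(549))/2 ≈ (25 - 23.430749)/2 = 0.7846255 ≈ 0.7846.

0.7846


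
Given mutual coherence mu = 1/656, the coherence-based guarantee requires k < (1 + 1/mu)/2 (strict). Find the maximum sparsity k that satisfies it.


1/mu = 656.
1 + 1/mu = 657.
(1 + 1/mu)/2 = 328.5 is not an integer, so k_max = floor(328.5) = 328.

328


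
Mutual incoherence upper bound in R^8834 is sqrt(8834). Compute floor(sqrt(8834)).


93^2 = 8649 <= 8834 < 8836 = 94^2, so 93 <= sqrt(8834) < 94.
floor(sqrt(8834)) = 93.

93


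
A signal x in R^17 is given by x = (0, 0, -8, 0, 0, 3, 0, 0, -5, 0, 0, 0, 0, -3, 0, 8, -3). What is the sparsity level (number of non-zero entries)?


Non-zero positions: [2, 5, 8, 13, 15, 16].
Sparsity = 6.

6


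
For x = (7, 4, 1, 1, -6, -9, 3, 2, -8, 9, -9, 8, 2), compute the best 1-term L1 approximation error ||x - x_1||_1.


Sorted |x_i| descending: [9, 9, 9, 8, 8, 7, 6, 4, 3, 2, 2, 1, 1]
Keep top 1: [9]
Tail entries: [9, 9, 8, 8, 7, 6, 4, 3, 2, 2, 1, 1]
L1 error = sum of tail = 60.

60


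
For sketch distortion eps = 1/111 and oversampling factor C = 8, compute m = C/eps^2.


1/eps = 111.
(1/eps)^2 = 12321.
m = 8*12321 = 98568.

98568


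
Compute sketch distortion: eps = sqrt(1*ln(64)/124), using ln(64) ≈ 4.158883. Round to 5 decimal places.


ln(64) ≈ 4.158883.
1*ln(N)/m ≈ 1*4.158883/124 ≈ 0.03353938.
eps = sqrt(0.03353938) ≈ 0.1831376 ≈ 0.18314.

0.18314


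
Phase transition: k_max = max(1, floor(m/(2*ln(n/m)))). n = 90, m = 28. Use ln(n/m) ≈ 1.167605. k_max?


n/m = 90/28 = 45/14.
ln(n/m) ≈ 1.167605.
2*ln(n/m) ≈ 2.33521.
m/(2*ln(n/m)) ≈ 28/2.33521 ≈ 11.9904.
floor = 11.
k_max = max(1, 11) = 11.

11


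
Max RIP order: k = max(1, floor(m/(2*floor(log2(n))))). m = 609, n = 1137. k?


floor(log2(1137)) = 10.
2*10 = 20.
m/(2*floor(log2(n))) = 609/20 ≈ 30.45.
floor = 30.
k = max(1, 30) = 30.

30


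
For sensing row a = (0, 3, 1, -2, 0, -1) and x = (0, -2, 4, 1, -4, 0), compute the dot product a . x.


Non-zero terms: ['3*-2', '1*4', '-2*1', '0*-4']
Products: [-6, 4, -2, 0]
y = sum = -4.

-4


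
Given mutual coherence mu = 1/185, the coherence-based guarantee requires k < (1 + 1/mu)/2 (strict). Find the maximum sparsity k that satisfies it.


1/mu = 185.
1 + 1/mu = 186.
(1 + 1/mu)/2 = 93 is an integer and the inequality is strict, so k_max = 93 - 1 = 92.

92


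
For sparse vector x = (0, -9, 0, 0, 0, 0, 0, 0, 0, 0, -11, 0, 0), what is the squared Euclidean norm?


Non-zero entries: [(1, -9), (10, -11)]
Squares: [81, 121]
||x||_2^2 = sum = 202.

202


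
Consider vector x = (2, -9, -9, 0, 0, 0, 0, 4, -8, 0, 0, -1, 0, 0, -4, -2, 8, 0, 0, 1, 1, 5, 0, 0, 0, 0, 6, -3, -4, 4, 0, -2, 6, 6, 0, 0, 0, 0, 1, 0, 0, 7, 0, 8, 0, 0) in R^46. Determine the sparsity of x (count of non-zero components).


Non-zero positions: [0, 1, 2, 7, 8, 11, 14, 15, 16, 19, 20, 21, 26, 27, 28, 29, 31, 32, 33, 38, 41, 43].
Sparsity = 22.

22


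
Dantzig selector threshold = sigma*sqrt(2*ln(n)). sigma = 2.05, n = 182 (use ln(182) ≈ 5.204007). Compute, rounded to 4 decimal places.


ln(182) ≈ 5.204007.
2*ln(n) ≈ 10.408014.
sqrt(2*ln(n)) ≈ sqrt(10.408014) ≈ 3.226145.
threshold ≈ 2.05*3.226145 = 6.61359725 ≈ 6.6136.

6.6136


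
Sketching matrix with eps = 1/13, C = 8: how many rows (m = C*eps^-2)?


1/eps = 13.
(1/eps)^2 = 169.
m = 8*169 = 1352.

1352


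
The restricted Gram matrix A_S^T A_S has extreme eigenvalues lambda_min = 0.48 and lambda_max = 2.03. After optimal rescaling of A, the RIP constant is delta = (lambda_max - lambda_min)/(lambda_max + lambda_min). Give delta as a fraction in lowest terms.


lambda_max - lambda_min = 2.03 - 0.48 = 1.55.
lambda_max + lambda_min = 2.03 + 0.48 = 2.51.
delta = 1.55/2.51 = 155/251.

155/251


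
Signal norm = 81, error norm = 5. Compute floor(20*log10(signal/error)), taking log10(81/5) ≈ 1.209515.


||x||/||e|| = 81/5.
log10(81/5) ≈ 1.209515.
20*log10(||x||/||e||) ≈ 20*1.209515 = 24.1903.
floor(24.1903) = 24.

24


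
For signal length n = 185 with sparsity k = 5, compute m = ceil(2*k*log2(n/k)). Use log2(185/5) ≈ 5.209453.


log2(n/k) = log2(185/5) ≈ 5.209453.
2*k*log2(n/k) ≈ 2*5*5.209453 = 52.09453.
m = ceil(52.09453) = 53.

53


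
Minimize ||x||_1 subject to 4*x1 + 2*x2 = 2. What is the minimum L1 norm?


Axis intercepts:
  x1 = 1/2, x2 = 0: L1 = 1/2
  x1 = 0, x2 = 1: L1 = 1
x* = (1/2, 0)
||x*||_1 = 1/2.

1/2


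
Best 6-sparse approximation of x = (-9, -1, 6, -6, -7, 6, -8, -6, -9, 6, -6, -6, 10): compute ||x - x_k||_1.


Sorted |x_i| descending: [10, 9, 9, 8, 7, 6, 6, 6, 6, 6, 6, 6, 1]
Keep top 6: [10, 9, 9, 8, 7, 6]
Tail entries: [6, 6, 6, 6, 6, 6, 1]
L1 error = sum of tail = 37.

37


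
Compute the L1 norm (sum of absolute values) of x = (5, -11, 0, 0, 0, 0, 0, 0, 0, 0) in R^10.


Non-zero entries: [(0, 5), (1, -11)]
Absolute values: [5, 11]
||x||_1 = sum = 16.

16


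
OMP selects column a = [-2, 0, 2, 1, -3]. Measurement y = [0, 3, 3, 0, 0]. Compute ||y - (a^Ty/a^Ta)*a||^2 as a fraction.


a^T a = 18.
a^T y = 6.
coeff = 6/18 = 1/3.
||r||^2 = 16.

16


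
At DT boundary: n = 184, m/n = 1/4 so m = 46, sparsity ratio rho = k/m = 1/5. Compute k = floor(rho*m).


m = 1/4*184 = 46.
rho = 1/5.
rho*m = 1/5*46 = 9.2.
k = floor(9.2) = 9.

9


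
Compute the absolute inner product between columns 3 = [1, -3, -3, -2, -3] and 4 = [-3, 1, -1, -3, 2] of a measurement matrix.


Inner product: 1*-3 + -3*1 + -3*-1 + -2*-3 + -3*2
Products: [-3, -3, 3, 6, -6]
Sum = -3.
|dot| = 3.

3


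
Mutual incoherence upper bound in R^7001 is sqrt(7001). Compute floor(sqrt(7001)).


83^2 = 6889 <= 7001 < 7056 = 84^2, so 83 <= sqrt(7001) < 84.
floor(sqrt(7001)) = 83.

83


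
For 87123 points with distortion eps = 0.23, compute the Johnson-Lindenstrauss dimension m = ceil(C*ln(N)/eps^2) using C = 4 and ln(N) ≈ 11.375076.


ln(87123) ≈ 11.375076.
eps^2 = 0.23^2 = 0.0529.
C*ln(N)/eps^2 ≈ 4*11.375076/0.0529 ≈ 860.1192.
m = ceil(860.1192) = 861.

861


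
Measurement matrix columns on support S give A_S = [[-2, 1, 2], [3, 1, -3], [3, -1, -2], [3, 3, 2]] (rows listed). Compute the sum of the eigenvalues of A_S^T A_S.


Sum of eigenvalues of A_S^T A_S = trace(A_S^T A_S) = sum of squared column norms of A_S.
A_S^T A_S diagonal: [31, 12, 21].
trace = 31 + 12 + 21 = 64.

64


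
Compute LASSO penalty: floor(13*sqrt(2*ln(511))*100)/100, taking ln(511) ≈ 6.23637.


ln(511) ≈ 6.23637.
2*ln(n) ≈ 12.47274.
sqrt(2*ln(n)) ≈ sqrt(12.47274) ≈ 3.531677.
lambda ≈ 13*3.531677 = 45.911801.
floor(lambda*100)/100 = 45.91.

45.91


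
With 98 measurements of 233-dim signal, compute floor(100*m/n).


100*m/n = 100*98/233 ≈ 42.0601.
floor = 42.

42


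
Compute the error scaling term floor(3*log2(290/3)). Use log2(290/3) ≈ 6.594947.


log2(n/k) = log2(290/3) ≈ 6.594947.
k*log2(n/k) ≈ 3*6.594947 = 19.784841.
floor(19.784841) = 19.

19


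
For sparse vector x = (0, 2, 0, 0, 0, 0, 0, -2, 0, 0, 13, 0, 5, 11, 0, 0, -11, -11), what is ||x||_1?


Non-zero entries: [(1, 2), (7, -2), (10, 13), (12, 5), (13, 11), (16, -11), (17, -11)]
Absolute values: [2, 2, 13, 5, 11, 11, 11]
||x||_1 = sum = 55.

55


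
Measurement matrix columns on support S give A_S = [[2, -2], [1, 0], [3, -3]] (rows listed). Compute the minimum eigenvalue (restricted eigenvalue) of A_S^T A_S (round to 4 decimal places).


A_S^T A_S = [[14, -13], [-13, 13]].
trace = 27.
det = 13.
disc = trace^2 - 4*det = 729 - 4*13 = 677.
sqrt(677) ≈ 26.019224.
lam_min = (27 - sqrt(677))/2 ≈ (27 - 26.019224)/2 = 0.490388 ≈ 0.4904.

0.4904


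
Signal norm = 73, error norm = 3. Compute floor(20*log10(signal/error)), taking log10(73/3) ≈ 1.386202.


||x||/||e|| = 73/3.
log10(73/3) ≈ 1.386202.
20*log10(||x||/||e||) ≈ 20*1.386202 = 27.72404.
floor(27.72404) = 27.

27


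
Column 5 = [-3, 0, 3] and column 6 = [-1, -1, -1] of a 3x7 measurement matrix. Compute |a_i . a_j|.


Inner product: -3*-1 + 0*-1 + 3*-1
Products: [3, 0, -3]
Sum = 0.
|dot| = 0.

0


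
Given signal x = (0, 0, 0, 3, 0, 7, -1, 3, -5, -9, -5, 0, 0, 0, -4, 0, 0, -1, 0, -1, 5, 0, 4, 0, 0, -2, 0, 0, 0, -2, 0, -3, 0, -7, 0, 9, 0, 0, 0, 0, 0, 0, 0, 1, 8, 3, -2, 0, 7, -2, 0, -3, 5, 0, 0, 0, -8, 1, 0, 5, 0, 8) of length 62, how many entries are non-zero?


Non-zero positions: [3, 5, 6, 7, 8, 9, 10, 14, 17, 19, 20, 22, 25, 29, 31, 33, 35, 43, 44, 45, 46, 48, 49, 51, 52, 56, 57, 59, 61].
Sparsity = 29.

29


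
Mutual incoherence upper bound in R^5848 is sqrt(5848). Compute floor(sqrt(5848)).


76^2 = 5776 <= 5848 < 5929 = 77^2, so 76 <= sqrt(5848) < 77.
floor(sqrt(5848)) = 76.

76


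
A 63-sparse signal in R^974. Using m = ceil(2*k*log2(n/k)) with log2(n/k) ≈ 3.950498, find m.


log2(n/k) = log2(974/63) ≈ 3.950498.
2*k*log2(n/k) ≈ 2*63*3.950498 = 497.762748.
m = ceil(497.762748) = 498.

498


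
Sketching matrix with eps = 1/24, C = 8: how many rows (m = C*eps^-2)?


1/eps = 24.
(1/eps)^2 = 576.
m = 8*576 = 4608.

4608


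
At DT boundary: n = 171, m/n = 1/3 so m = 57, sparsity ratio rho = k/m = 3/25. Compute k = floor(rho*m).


m = 1/3*171 = 57.
rho = 3/25.
rho*m = 3/25*57 = 6.84.
k = floor(6.84) = 6.

6


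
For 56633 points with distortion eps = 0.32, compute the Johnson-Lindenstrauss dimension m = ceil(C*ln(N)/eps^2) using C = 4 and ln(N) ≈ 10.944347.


ln(56633) ≈ 10.944347.
eps^2 = 0.32^2 = 0.1024.
C*ln(N)/eps^2 ≈ 4*10.944347/0.1024 ≈ 427.5136.
m = ceil(427.5136) = 428.

428


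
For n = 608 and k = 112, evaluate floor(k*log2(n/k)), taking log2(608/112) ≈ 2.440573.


log2(n/k) = log2(608/112) ≈ 2.440573.
k*log2(n/k) ≈ 112*2.440573 = 273.344176.
floor(273.344176) = 273.

273


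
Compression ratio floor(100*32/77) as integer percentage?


100*m/n = 100*32/77 ≈ 41.5584.
floor = 41.

41


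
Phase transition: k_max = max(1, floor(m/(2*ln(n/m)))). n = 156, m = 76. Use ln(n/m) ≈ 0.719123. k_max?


n/m = 156/76 = 39/19.
ln(n/m) ≈ 0.719123.
2*ln(n/m) ≈ 1.438246.
m/(2*ln(n/m)) ≈ 76/1.438246 ≈ 52.8421.
floor = 52.
k_max = max(1, 52) = 52.

52


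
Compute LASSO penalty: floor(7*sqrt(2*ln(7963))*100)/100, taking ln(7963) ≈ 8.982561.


ln(7963) ≈ 8.982561.
2*ln(n) ≈ 17.965122.
sqrt(2*ln(n)) ≈ sqrt(17.965122) ≈ 4.238528.
lambda ≈ 7*4.238528 = 29.669696.
floor(lambda*100)/100 = 29.66.

29.66


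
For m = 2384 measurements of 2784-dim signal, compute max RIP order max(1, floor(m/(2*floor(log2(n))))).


floor(log2(2784)) = 11.
2*11 = 22.
m/(2*floor(log2(n))) = 2384/22 ≈ 108.3636.
floor = 108.
k = max(1, 108) = 108.

108


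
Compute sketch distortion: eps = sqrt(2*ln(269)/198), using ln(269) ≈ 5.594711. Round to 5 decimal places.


ln(269) ≈ 5.594711.
2*ln(N)/m ≈ 2*5.594711/198 ≈ 0.05651223.
eps = sqrt(0.05651223) ≈ 0.237723 ≈ 0.23772.

0.23772


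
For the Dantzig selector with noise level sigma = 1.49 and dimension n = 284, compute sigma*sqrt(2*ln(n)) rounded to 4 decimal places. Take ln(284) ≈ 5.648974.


ln(284) ≈ 5.648974.
2*ln(n) ≈ 11.297948.
sqrt(2*ln(n)) ≈ sqrt(11.297948) ≈ 3.361242.
threshold ≈ 1.49*3.361242 = 5.00825058 ≈ 5.0083.

5.0083


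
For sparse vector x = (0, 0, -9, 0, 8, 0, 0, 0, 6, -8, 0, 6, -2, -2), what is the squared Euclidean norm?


Non-zero entries: [(2, -9), (4, 8), (8, 6), (9, -8), (11, 6), (12, -2), (13, -2)]
Squares: [81, 64, 36, 64, 36, 4, 4]
||x||_2^2 = sum = 289.

289


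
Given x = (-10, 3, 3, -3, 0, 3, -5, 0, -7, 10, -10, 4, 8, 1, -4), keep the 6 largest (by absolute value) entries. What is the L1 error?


Sorted |x_i| descending: [10, 10, 10, 8, 7, 5, 4, 4, 3, 3, 3, 3, 1, 0, 0]
Keep top 6: [10, 10, 10, 8, 7, 5]
Tail entries: [4, 4, 3, 3, 3, 3, 1, 0, 0]
L1 error = sum of tail = 21.

21


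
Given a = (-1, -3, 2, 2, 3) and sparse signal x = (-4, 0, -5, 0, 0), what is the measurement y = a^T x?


Non-zero terms: ['-1*-4', '2*-5']
Products: [4, -10]
y = sum = -6.

-6


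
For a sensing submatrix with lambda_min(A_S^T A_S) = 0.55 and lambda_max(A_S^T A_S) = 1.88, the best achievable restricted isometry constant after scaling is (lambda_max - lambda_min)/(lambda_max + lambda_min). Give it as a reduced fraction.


lambda_max - lambda_min = 1.88 - 0.55 = 1.33.
lambda_max + lambda_min = 1.88 + 0.55 = 2.43.
delta = 1.33/2.43 = 133/243.

133/243


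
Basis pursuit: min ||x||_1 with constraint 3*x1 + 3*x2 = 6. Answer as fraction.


Axis intercepts:
  x1 = 2, x2 = 0: L1 = 2
  x1 = 0, x2 = 2: L1 = 2
x* = (2, 0)
||x*||_1 = 2.

2


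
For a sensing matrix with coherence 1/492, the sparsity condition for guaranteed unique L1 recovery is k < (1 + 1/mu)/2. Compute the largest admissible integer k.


1/mu = 492.
1 + 1/mu = 493.
(1 + 1/mu)/2 = 246.5 is not an integer, so k_max = floor(246.5) = 246.

246


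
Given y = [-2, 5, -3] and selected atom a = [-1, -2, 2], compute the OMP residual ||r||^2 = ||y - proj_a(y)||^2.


a^T a = 9.
a^T y = -14.
coeff = -14/9 = -14/9.
||r||^2 = 146/9.

146/9


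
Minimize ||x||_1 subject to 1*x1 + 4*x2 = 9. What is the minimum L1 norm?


Axis intercepts:
  x1 = 9, x2 = 0: L1 = 9
  x1 = 0, x2 = 9/4: L1 = 9/4
x* = (0, 9/4)
||x*||_1 = 9/4.

9/4


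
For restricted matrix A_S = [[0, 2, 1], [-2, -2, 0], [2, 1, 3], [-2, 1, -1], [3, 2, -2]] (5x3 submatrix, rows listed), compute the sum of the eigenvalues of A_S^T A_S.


Sum of eigenvalues of A_S^T A_S = trace(A_S^T A_S) = sum of squared column norms of A_S.
A_S^T A_S diagonal: [21, 14, 15].
trace = 21 + 14 + 15 = 50.

50


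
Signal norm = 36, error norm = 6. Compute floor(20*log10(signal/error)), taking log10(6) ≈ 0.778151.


||x||/||e|| = 36/6 = 6.
log10(6) ≈ 0.778151.
20*log10(||x||/||e||) ≈ 20*0.778151 = 15.56302.
floor(15.56302) = 15.

15


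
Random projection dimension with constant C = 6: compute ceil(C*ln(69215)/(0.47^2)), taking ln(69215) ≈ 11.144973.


ln(69215) ≈ 11.144973.
eps^2 = 0.47^2 = 0.2209.
C*ln(N)/eps^2 ≈ 6*11.144973/0.2209 ≈ 302.7154.
m = ceil(302.7154) = 303.

303


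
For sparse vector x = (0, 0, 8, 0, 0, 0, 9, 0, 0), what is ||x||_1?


Non-zero entries: [(2, 8), (6, 9)]
Absolute values: [8, 9]
||x||_1 = sum = 17.

17


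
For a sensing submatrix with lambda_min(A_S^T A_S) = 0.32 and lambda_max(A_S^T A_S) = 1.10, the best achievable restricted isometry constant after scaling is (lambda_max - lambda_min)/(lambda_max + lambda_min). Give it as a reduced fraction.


lambda_max - lambda_min = 1.10 - 0.32 = 0.78.
lambda_max + lambda_min = 1.10 + 0.32 = 1.42.
delta = 0.78/1.42 = 78/142 = 39/71.

39/71


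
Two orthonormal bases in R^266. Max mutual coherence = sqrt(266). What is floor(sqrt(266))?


16^2 = 256 <= 266 < 289 = 17^2, so 16 <= sqrt(266) < 17.
floor(sqrt(266)) = 16.

16


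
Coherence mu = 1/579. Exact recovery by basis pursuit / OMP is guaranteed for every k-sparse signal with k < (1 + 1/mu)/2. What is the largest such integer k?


1/mu = 579.
1 + 1/mu = 580.
(1 + 1/mu)/2 = 290 is an integer and the inequality is strict, so k_max = 290 - 1 = 289.

289


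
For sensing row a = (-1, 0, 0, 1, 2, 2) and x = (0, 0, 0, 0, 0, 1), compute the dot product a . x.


Non-zero terms: ['2*1']
Products: [2]
y = sum = 2.

2


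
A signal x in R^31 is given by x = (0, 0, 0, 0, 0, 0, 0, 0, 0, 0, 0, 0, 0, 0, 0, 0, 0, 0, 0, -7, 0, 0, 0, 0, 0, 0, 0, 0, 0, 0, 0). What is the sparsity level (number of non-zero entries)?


Non-zero positions: [19].
Sparsity = 1.

1


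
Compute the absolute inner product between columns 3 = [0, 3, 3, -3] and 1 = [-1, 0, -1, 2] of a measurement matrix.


Inner product: 0*-1 + 3*0 + 3*-1 + -3*2
Products: [0, 0, -3, -6]
Sum = -9.
|dot| = 9.

9


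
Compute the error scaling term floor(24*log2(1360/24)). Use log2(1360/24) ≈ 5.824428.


log2(n/k) = log2(1360/24) ≈ 5.824428.
k*log2(n/k) ≈ 24*5.824428 = 139.786272.
floor(139.786272) = 139.

139


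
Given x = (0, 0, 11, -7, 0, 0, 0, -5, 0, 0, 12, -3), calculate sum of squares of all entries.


Non-zero entries: [(2, 11), (3, -7), (7, -5), (10, 12), (11, -3)]
Squares: [121, 49, 25, 144, 9]
||x||_2^2 = sum = 348.

348


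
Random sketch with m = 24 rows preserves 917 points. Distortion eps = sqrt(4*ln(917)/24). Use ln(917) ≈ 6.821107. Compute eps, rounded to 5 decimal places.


ln(917) ≈ 6.821107.
4*ln(N)/m ≈ 4*6.821107/24 ≈ 1.13685117.
eps = sqrt(1.13685117) ≈ 1.0662322 ≈ 1.06623.

1.06623


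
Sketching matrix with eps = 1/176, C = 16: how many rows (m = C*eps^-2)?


1/eps = 176.
(1/eps)^2 = 30976.
m = 16*30976 = 495616.

495616


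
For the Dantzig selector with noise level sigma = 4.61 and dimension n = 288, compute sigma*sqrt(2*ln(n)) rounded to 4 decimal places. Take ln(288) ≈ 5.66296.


ln(288) ≈ 5.66296.
2*ln(n) ≈ 11.32592.
sqrt(2*ln(n)) ≈ sqrt(11.32592) ≈ 3.3654.
threshold ≈ 4.61*3.3654 = 15.514494 ≈ 15.5145.

15.5145


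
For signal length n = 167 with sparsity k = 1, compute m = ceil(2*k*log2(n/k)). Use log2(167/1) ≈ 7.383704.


log2(n/k) = log2(167/1) ≈ 7.383704.
2*k*log2(n/k) ≈ 2*1*7.383704 = 14.767408.
m = ceil(14.767408) = 15.

15


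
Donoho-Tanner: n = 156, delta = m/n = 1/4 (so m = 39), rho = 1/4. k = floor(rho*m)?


m = 1/4*156 = 39.
rho = 1/4.
rho*m = 1/4*39 = 9.75.
k = floor(9.75) = 9.

9


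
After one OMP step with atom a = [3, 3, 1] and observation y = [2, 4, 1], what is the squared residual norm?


a^T a = 19.
a^T y = 19.
coeff = 19/19 = 1.
||r||^2 = 2.

2


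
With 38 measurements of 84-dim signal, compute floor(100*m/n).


100*m/n = 100*38/84 ≈ 45.2381.
floor = 45.

45


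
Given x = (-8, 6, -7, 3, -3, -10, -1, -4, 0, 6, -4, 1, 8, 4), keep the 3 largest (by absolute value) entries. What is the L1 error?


Sorted |x_i| descending: [10, 8, 8, 7, 6, 6, 4, 4, 4, 3, 3, 1, 1, 0]
Keep top 3: [10, 8, 8]
Tail entries: [7, 6, 6, 4, 4, 4, 3, 3, 1, 1, 0]
L1 error = sum of tail = 39.

39


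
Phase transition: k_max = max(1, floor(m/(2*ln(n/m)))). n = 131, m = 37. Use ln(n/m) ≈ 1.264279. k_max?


n/m = 131/37.
ln(n/m) ≈ 1.264279.
2*ln(n/m) ≈ 2.528558.
m/(2*ln(n/m)) ≈ 37/2.528558 ≈ 14.6328.
floor = 14.
k_max = max(1, 14) = 14.

14


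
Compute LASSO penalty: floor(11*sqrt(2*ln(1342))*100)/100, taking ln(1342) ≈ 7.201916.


ln(1342) ≈ 7.201916.
2*ln(n) ≈ 14.403832.
sqrt(2*ln(n)) ≈ sqrt(14.403832) ≈ 3.795238.
lambda ≈ 11*3.795238 = 41.747618.
floor(lambda*100)/100 = 41.74.

41.74


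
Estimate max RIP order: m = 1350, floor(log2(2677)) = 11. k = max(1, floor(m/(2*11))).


floor(log2(2677)) = 11.
2*11 = 22.
m/(2*floor(log2(n))) = 1350/22 ≈ 61.3636.
floor = 61.
k = max(1, 61) = 61.

61


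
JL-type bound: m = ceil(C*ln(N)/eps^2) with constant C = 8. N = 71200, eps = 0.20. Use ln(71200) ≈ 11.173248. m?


ln(71200) ≈ 11.173248.
eps^2 = 0.20^2 = 0.04.
C*ln(N)/eps^2 ≈ 8*11.173248/0.04 ≈ 2234.6496.
m = ceil(2234.6496) = 2235.

2235


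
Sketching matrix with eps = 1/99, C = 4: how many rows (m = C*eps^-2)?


1/eps = 99.
(1/eps)^2 = 9801.
m = 4*9801 = 39204.

39204


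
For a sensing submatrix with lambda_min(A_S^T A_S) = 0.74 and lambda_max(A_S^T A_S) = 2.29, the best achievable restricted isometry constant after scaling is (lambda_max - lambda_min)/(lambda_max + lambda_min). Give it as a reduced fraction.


lambda_max - lambda_min = 2.29 - 0.74 = 1.55.
lambda_max + lambda_min = 2.29 + 0.74 = 3.03.
delta = 1.55/3.03 = 155/303.

155/303


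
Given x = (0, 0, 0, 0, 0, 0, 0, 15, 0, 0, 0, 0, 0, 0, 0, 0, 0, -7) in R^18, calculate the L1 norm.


Non-zero entries: [(7, 15), (17, -7)]
Absolute values: [15, 7]
||x||_1 = sum = 22.

22


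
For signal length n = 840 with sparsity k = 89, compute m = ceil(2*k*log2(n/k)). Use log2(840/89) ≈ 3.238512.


log2(n/k) = log2(840/89) ≈ 3.238512.
2*k*log2(n/k) ≈ 2*89*3.238512 = 576.455136.
m = ceil(576.455136) = 577.

577


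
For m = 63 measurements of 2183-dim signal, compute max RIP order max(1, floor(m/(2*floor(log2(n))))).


floor(log2(2183)) = 11.
2*11 = 22.
m/(2*floor(log2(n))) = 63/22 ≈ 2.8636.
floor = 2.
k = max(1, 2) = 2.

2


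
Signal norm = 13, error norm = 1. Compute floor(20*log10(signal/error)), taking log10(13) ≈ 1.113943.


||x||/||e|| = 13/1 = 13.
log10(13) ≈ 1.113943.
20*log10(||x||/||e||) ≈ 20*1.113943 = 22.27886.
floor(22.27886) = 22.

22


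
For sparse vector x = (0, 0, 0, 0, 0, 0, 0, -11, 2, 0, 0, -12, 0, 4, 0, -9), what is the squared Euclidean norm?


Non-zero entries: [(7, -11), (8, 2), (11, -12), (13, 4), (15, -9)]
Squares: [121, 4, 144, 16, 81]
||x||_2^2 = sum = 366.

366


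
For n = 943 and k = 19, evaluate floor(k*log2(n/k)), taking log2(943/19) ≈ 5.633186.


log2(n/k) = log2(943/19) ≈ 5.633186.
k*log2(n/k) ≈ 19*5.633186 = 107.030534.
floor(107.030534) = 107.

107


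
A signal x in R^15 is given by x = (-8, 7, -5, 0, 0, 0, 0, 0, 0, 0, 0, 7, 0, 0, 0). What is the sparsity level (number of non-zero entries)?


Non-zero positions: [0, 1, 2, 11].
Sparsity = 4.

4


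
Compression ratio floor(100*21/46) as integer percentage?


100*m/n = 100*21/46 ≈ 45.6522.
floor = 45.

45


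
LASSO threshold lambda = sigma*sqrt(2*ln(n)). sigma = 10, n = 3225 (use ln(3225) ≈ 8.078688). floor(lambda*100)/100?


ln(3225) ≈ 8.078688.
2*ln(n) ≈ 16.157376.
sqrt(2*ln(n)) ≈ sqrt(16.157376) ≈ 4.019624.
lambda ≈ 10*4.019624 = 40.19624.
floor(lambda*100)/100 = 40.19.

40.19


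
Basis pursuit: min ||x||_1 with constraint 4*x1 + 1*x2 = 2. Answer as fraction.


Axis intercepts:
  x1 = 1/2, x2 = 0: L1 = 1/2
  x1 = 0, x2 = 2: L1 = 2
x* = (1/2, 0)
||x*||_1 = 1/2.

1/2


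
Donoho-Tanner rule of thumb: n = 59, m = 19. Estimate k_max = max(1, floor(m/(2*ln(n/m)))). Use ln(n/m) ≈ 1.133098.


n/m = 59/19.
ln(n/m) ≈ 1.133098.
2*ln(n/m) ≈ 2.266196.
m/(2*ln(n/m)) ≈ 19/2.266196 ≈ 8.3841.
floor = 8.
k_max = max(1, 8) = 8.

8


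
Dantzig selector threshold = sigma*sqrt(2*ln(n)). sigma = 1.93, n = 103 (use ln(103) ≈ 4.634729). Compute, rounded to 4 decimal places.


ln(103) ≈ 4.634729.
2*ln(n) ≈ 9.269458.
sqrt(2*ln(n)) ≈ sqrt(9.269458) ≈ 3.044578.
threshold ≈ 1.93*3.044578 = 5.87603554 ≈ 5.8760.

5.8760


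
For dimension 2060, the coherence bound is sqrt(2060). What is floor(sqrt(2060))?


45^2 = 2025 <= 2060 < 2116 = 46^2, so 45 <= sqrt(2060) < 46.
floor(sqrt(2060)) = 45.

45


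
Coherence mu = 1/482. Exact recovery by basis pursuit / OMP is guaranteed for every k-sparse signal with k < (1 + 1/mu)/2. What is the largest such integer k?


1/mu = 482.
1 + 1/mu = 483.
(1 + 1/mu)/2 = 241.5 is not an integer, so k_max = floor(241.5) = 241.

241


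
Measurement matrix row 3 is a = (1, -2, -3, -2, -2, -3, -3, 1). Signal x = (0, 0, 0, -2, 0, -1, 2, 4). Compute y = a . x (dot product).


Non-zero terms: ['-2*-2', '-3*-1', '-3*2', '1*4']
Products: [4, 3, -6, 4]
y = sum = 5.

5


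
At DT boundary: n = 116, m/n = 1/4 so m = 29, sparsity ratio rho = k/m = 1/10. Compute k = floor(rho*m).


m = 1/4*116 = 29.
rho = 1/10.
rho*m = 1/10*29 = 2.9.
k = floor(2.9) = 2.

2


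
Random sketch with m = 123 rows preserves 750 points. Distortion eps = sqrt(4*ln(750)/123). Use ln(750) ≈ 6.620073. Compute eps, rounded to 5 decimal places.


ln(750) ≈ 6.620073.
4*ln(N)/m ≈ 4*6.620073/123 ≈ 0.21528693.
eps = sqrt(0.21528693) ≈ 0.4639902 ≈ 0.46399.

0.46399


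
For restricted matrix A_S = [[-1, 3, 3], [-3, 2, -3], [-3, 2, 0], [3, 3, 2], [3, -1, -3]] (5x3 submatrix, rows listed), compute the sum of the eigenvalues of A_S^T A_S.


Sum of eigenvalues of A_S^T A_S = trace(A_S^T A_S) = sum of squared column norms of A_S.
A_S^T A_S diagonal: [37, 27, 31].
trace = 37 + 27 + 31 = 95.

95


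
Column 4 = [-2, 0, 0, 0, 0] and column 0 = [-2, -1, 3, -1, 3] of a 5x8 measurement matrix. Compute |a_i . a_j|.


Inner product: -2*-2 + 0*-1 + 0*3 + 0*-1 + 0*3
Products: [4, 0, 0, 0, 0]
Sum = 4.
|dot| = 4.

4


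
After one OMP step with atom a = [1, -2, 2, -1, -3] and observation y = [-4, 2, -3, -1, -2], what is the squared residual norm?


a^T a = 19.
a^T y = -7.
coeff = -7/19 = -7/19.
||r||^2 = 597/19.

597/19


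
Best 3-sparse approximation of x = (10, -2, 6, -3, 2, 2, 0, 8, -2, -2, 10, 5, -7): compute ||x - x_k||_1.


Sorted |x_i| descending: [10, 10, 8, 7, 6, 5, 3, 2, 2, 2, 2, 2, 0]
Keep top 3: [10, 10, 8]
Tail entries: [7, 6, 5, 3, 2, 2, 2, 2, 2, 0]
L1 error = sum of tail = 31.

31


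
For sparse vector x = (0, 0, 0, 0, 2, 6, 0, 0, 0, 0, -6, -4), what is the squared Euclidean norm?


Non-zero entries: [(4, 2), (5, 6), (10, -6), (11, -4)]
Squares: [4, 36, 36, 16]
||x||_2^2 = sum = 92.

92


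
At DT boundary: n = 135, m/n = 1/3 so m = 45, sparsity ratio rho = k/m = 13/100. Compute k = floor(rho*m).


m = 1/3*135 = 45.
rho = 13/100.
rho*m = 13/100*45 = 5.85.
k = floor(5.85) = 5.

5


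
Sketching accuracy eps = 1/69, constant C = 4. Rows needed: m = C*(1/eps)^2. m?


1/eps = 69.
(1/eps)^2 = 4761.
m = 4*4761 = 19044.

19044


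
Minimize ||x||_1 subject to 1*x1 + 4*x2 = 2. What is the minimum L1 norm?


Axis intercepts:
  x1 = 2, x2 = 0: L1 = 2
  x1 = 0, x2 = 1/2: L1 = 1/2
x* = (0, 1/2)
||x*||_1 = 1/2.

1/2


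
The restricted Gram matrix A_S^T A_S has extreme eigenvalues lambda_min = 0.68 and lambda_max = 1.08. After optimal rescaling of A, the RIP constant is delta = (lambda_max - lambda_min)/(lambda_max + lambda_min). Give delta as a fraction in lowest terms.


lambda_max - lambda_min = 1.08 - 0.68 = 0.40.
lambda_max + lambda_min = 1.08 + 0.68 = 1.76.
delta = 0.40/1.76 = 40/176 = 5/22.

5/22


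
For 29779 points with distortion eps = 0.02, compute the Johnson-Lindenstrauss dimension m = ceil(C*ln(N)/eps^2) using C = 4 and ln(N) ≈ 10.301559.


ln(29779) ≈ 10.301559.
eps^2 = 0.02^2 = 0.0004.
C*ln(N)/eps^2 ≈ 4*10.301559/0.0004 ≈ 103015.59.
m = ceil(103015.59) = 103016.

103016


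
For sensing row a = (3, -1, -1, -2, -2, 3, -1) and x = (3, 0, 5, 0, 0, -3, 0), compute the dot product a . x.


Non-zero terms: ['3*3', '-1*5', '3*-3']
Products: [9, -5, -9]
y = sum = -5.

-5


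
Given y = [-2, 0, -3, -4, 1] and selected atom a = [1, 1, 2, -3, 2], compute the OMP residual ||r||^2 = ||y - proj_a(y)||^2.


a^T a = 19.
a^T y = 6.
coeff = 6/19 = 6/19.
||r||^2 = 534/19.

534/19


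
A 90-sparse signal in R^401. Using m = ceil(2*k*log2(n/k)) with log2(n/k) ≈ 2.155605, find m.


log2(n/k) = log2(401/90) ≈ 2.155605.
2*k*log2(n/k) ≈ 2*90*2.155605 = 388.0089.
m = ceil(388.0089) = 389.

389


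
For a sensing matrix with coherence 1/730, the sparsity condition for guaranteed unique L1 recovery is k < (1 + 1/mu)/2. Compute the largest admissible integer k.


1/mu = 730.
1 + 1/mu = 731.
(1 + 1/mu)/2 = 365.5 is not an integer, so k_max = floor(365.5) = 365.

365


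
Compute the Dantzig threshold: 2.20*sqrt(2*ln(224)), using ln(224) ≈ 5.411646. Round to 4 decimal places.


ln(224) ≈ 5.411646.
2*ln(n) ≈ 10.823292.
sqrt(2*ln(n)) ≈ sqrt(10.823292) ≈ 3.289877.
threshold ≈ 2.20*3.289877 = 7.2377294 ≈ 7.2377.

7.2377


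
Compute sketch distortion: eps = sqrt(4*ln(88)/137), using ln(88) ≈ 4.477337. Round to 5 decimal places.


ln(88) ≈ 4.477337.
4*ln(N)/m ≈ 4*4.477337/137 ≈ 0.13072517.
eps = sqrt(0.13072517) ≈ 0.3615594 ≈ 0.36156.

0.36156


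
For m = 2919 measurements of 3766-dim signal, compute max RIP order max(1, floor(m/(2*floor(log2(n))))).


floor(log2(3766)) = 11.
2*11 = 22.
m/(2*floor(log2(n))) = 2919/22 ≈ 132.6818.
floor = 132.
k = max(1, 132) = 132.

132


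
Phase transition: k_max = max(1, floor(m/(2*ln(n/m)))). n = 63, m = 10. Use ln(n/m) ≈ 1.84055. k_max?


n/m = 63/10.
ln(n/m) ≈ 1.84055.
2*ln(n/m) ≈ 3.6811.
m/(2*ln(n/m)) ≈ 10/3.6811 ≈ 2.7166.
floor = 2.
k_max = max(1, 2) = 2.

2


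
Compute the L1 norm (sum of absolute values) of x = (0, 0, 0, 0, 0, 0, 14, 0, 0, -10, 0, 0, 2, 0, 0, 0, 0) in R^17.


Non-zero entries: [(6, 14), (9, -10), (12, 2)]
Absolute values: [14, 10, 2]
||x||_1 = sum = 26.

26


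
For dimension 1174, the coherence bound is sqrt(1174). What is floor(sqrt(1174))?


34^2 = 1156 <= 1174 < 1225 = 35^2, so 34 <= sqrt(1174) < 35.
floor(sqrt(1174)) = 34.

34


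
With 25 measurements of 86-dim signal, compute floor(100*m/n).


100*m/n = 100*25/86 ≈ 29.0698.
floor = 29.

29


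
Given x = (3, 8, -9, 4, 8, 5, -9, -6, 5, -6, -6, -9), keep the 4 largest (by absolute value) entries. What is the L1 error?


Sorted |x_i| descending: [9, 9, 9, 8, 8, 6, 6, 6, 5, 5, 4, 3]
Keep top 4: [9, 9, 9, 8]
Tail entries: [8, 6, 6, 6, 5, 5, 4, 3]
L1 error = sum of tail = 43.

43


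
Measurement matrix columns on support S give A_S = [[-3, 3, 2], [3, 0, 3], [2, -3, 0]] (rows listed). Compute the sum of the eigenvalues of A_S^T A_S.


Sum of eigenvalues of A_S^T A_S = trace(A_S^T A_S) = sum of squared column norms of A_S.
A_S^T A_S diagonal: [22, 18, 13].
trace = 22 + 18 + 13 = 53.

53


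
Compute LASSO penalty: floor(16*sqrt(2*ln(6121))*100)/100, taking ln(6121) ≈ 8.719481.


ln(6121) ≈ 8.719481.
2*ln(n) ≈ 17.438962.
sqrt(2*ln(n)) ≈ sqrt(17.438962) ≈ 4.175998.
lambda ≈ 16*4.175998 = 66.815968.
floor(lambda*100)/100 = 66.81.

66.81


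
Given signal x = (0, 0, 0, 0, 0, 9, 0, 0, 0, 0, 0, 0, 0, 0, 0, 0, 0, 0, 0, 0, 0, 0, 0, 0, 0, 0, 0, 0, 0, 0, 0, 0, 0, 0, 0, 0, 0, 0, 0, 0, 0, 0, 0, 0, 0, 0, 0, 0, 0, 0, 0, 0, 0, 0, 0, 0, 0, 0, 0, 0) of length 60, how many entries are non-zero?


Non-zero positions: [5].
Sparsity = 1.

1
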